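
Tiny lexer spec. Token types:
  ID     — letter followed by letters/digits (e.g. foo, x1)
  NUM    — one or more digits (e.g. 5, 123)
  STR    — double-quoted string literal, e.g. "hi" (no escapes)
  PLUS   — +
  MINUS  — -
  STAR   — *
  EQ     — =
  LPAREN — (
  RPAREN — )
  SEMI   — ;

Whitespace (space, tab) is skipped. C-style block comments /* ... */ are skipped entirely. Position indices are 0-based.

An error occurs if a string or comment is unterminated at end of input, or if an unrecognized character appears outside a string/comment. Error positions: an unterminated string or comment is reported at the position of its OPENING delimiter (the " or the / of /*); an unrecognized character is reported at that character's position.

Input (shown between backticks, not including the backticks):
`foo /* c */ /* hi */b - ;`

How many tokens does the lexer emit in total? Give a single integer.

Answer: 4

Derivation:
pos=0: emit ID 'foo' (now at pos=3)
pos=4: enter COMMENT mode (saw '/*')
exit COMMENT mode (now at pos=11)
pos=12: enter COMMENT mode (saw '/*')
exit COMMENT mode (now at pos=20)
pos=20: emit ID 'b' (now at pos=21)
pos=22: emit MINUS '-'
pos=24: emit SEMI ';'
DONE. 4 tokens: [ID, ID, MINUS, SEMI]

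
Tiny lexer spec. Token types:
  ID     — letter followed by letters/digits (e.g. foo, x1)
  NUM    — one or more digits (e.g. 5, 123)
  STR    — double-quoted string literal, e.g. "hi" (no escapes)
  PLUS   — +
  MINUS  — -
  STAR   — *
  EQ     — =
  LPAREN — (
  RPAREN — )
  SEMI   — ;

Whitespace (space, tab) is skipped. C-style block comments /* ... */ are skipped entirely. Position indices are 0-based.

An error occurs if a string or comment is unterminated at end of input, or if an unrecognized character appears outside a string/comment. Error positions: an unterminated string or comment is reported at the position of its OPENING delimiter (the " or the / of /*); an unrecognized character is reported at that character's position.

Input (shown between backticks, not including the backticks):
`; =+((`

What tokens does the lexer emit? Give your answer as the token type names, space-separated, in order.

Answer: SEMI EQ PLUS LPAREN LPAREN

Derivation:
pos=0: emit SEMI ';'
pos=2: emit EQ '='
pos=3: emit PLUS '+'
pos=4: emit LPAREN '('
pos=5: emit LPAREN '('
DONE. 5 tokens: [SEMI, EQ, PLUS, LPAREN, LPAREN]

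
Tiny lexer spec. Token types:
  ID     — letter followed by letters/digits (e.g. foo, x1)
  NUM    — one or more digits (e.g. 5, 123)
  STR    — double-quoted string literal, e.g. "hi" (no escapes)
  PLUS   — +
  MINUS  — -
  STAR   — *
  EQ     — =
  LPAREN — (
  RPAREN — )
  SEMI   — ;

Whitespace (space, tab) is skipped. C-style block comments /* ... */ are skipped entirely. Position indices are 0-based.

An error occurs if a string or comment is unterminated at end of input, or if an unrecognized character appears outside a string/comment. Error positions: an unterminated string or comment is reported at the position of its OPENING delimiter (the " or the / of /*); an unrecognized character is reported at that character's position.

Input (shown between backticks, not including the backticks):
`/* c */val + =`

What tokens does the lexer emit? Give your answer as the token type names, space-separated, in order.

Answer: ID PLUS EQ

Derivation:
pos=0: enter COMMENT mode (saw '/*')
exit COMMENT mode (now at pos=7)
pos=7: emit ID 'val' (now at pos=10)
pos=11: emit PLUS '+'
pos=13: emit EQ '='
DONE. 3 tokens: [ID, PLUS, EQ]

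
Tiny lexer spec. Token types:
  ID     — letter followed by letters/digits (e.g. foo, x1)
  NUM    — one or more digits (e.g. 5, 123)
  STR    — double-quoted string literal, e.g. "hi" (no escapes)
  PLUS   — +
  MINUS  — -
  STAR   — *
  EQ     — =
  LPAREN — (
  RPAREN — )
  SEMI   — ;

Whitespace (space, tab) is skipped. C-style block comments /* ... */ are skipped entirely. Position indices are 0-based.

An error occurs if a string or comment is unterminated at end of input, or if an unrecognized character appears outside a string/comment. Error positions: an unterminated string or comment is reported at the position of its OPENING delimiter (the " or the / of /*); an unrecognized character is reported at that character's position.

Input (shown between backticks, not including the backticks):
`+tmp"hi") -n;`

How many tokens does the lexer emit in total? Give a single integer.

pos=0: emit PLUS '+'
pos=1: emit ID 'tmp' (now at pos=4)
pos=4: enter STRING mode
pos=4: emit STR "hi" (now at pos=8)
pos=8: emit RPAREN ')'
pos=10: emit MINUS '-'
pos=11: emit ID 'n' (now at pos=12)
pos=12: emit SEMI ';'
DONE. 7 tokens: [PLUS, ID, STR, RPAREN, MINUS, ID, SEMI]

Answer: 7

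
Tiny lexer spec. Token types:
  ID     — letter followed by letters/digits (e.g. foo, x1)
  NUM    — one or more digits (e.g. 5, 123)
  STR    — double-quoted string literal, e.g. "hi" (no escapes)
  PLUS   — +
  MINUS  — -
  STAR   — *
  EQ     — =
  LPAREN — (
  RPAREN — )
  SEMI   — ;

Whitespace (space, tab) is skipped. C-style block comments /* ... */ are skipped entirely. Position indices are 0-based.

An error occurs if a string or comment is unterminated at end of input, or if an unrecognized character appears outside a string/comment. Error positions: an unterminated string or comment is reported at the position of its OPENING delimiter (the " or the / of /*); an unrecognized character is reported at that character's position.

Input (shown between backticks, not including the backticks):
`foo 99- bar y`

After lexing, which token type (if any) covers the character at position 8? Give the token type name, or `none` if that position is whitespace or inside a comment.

Answer: ID

Derivation:
pos=0: emit ID 'foo' (now at pos=3)
pos=4: emit NUM '99' (now at pos=6)
pos=6: emit MINUS '-'
pos=8: emit ID 'bar' (now at pos=11)
pos=12: emit ID 'y' (now at pos=13)
DONE. 5 tokens: [ID, NUM, MINUS, ID, ID]
Position 8: char is 'b' -> ID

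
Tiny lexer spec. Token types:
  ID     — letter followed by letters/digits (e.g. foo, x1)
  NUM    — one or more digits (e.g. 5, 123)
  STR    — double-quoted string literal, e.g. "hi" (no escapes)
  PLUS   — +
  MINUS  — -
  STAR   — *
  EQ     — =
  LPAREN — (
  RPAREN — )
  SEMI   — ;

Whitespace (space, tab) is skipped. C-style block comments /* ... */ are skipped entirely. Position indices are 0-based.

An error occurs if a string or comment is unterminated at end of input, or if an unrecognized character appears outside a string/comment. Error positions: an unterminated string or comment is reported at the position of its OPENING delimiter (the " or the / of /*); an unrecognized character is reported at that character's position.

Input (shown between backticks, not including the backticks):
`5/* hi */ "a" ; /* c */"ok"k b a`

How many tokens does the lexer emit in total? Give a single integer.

Answer: 7

Derivation:
pos=0: emit NUM '5' (now at pos=1)
pos=1: enter COMMENT mode (saw '/*')
exit COMMENT mode (now at pos=9)
pos=10: enter STRING mode
pos=10: emit STR "a" (now at pos=13)
pos=14: emit SEMI ';'
pos=16: enter COMMENT mode (saw '/*')
exit COMMENT mode (now at pos=23)
pos=23: enter STRING mode
pos=23: emit STR "ok" (now at pos=27)
pos=27: emit ID 'k' (now at pos=28)
pos=29: emit ID 'b' (now at pos=30)
pos=31: emit ID 'a' (now at pos=32)
DONE. 7 tokens: [NUM, STR, SEMI, STR, ID, ID, ID]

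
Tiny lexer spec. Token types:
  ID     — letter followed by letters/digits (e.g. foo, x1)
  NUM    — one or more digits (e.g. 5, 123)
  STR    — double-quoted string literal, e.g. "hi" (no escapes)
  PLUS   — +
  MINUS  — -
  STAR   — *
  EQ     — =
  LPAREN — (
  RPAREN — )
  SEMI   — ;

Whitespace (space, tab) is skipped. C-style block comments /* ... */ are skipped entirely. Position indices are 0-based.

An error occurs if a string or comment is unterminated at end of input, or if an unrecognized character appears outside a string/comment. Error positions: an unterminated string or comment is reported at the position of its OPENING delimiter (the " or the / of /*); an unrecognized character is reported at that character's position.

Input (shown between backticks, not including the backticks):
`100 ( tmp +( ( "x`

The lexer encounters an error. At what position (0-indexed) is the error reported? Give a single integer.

pos=0: emit NUM '100' (now at pos=3)
pos=4: emit LPAREN '('
pos=6: emit ID 'tmp' (now at pos=9)
pos=10: emit PLUS '+'
pos=11: emit LPAREN '('
pos=13: emit LPAREN '('
pos=15: enter STRING mode
pos=15: ERROR — unterminated string

Answer: 15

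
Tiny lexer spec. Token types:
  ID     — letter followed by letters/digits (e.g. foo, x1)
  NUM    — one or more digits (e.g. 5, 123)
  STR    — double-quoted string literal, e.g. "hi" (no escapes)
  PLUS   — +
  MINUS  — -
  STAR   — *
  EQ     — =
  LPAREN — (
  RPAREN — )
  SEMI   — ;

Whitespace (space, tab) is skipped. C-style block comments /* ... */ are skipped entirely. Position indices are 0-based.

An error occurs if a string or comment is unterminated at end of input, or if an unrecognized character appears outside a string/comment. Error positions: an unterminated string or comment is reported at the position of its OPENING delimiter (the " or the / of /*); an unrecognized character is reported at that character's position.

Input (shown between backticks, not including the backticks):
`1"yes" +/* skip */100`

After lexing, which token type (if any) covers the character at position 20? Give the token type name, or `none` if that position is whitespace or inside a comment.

Answer: NUM

Derivation:
pos=0: emit NUM '1' (now at pos=1)
pos=1: enter STRING mode
pos=1: emit STR "yes" (now at pos=6)
pos=7: emit PLUS '+'
pos=8: enter COMMENT mode (saw '/*')
exit COMMENT mode (now at pos=18)
pos=18: emit NUM '100' (now at pos=21)
DONE. 4 tokens: [NUM, STR, PLUS, NUM]
Position 20: char is '0' -> NUM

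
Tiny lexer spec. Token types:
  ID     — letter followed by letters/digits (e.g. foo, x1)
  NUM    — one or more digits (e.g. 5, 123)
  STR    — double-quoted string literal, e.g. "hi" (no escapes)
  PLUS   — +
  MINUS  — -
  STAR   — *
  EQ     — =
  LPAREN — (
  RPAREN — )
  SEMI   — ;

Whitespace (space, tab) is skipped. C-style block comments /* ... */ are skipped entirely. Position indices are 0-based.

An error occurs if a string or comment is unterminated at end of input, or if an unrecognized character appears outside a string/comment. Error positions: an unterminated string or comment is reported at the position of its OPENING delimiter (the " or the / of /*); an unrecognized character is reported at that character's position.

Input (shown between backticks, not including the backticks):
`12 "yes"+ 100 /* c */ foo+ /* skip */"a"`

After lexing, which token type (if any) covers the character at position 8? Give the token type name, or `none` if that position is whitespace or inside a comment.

pos=0: emit NUM '12' (now at pos=2)
pos=3: enter STRING mode
pos=3: emit STR "yes" (now at pos=8)
pos=8: emit PLUS '+'
pos=10: emit NUM '100' (now at pos=13)
pos=14: enter COMMENT mode (saw '/*')
exit COMMENT mode (now at pos=21)
pos=22: emit ID 'foo' (now at pos=25)
pos=25: emit PLUS '+'
pos=27: enter COMMENT mode (saw '/*')
exit COMMENT mode (now at pos=37)
pos=37: enter STRING mode
pos=37: emit STR "a" (now at pos=40)
DONE. 7 tokens: [NUM, STR, PLUS, NUM, ID, PLUS, STR]
Position 8: char is '+' -> PLUS

Answer: PLUS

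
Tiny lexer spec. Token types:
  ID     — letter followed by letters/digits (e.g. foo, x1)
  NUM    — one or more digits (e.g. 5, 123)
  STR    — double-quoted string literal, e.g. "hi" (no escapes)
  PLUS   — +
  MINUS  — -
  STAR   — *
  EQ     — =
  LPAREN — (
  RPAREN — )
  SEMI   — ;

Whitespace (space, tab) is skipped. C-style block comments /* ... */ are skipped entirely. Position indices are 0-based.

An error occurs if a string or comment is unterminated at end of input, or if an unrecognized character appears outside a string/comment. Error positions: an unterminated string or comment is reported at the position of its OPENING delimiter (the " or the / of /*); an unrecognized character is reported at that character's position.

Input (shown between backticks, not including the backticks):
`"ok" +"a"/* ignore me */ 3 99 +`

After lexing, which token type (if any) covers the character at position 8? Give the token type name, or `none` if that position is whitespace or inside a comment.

Answer: STR

Derivation:
pos=0: enter STRING mode
pos=0: emit STR "ok" (now at pos=4)
pos=5: emit PLUS '+'
pos=6: enter STRING mode
pos=6: emit STR "a" (now at pos=9)
pos=9: enter COMMENT mode (saw '/*')
exit COMMENT mode (now at pos=24)
pos=25: emit NUM '3' (now at pos=26)
pos=27: emit NUM '99' (now at pos=29)
pos=30: emit PLUS '+'
DONE. 6 tokens: [STR, PLUS, STR, NUM, NUM, PLUS]
Position 8: char is '"' -> STR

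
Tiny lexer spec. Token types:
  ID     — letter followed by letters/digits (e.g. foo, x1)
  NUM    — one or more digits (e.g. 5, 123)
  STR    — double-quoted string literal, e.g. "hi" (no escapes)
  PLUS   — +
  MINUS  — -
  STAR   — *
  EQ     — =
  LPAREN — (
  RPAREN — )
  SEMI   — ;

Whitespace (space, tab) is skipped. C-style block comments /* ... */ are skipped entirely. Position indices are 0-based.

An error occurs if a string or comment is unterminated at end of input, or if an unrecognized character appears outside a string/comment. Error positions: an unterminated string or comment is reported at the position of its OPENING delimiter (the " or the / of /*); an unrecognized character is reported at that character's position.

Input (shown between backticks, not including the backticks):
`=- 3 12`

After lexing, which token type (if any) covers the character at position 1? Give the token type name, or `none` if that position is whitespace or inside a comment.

Answer: MINUS

Derivation:
pos=0: emit EQ '='
pos=1: emit MINUS '-'
pos=3: emit NUM '3' (now at pos=4)
pos=5: emit NUM '12' (now at pos=7)
DONE. 4 tokens: [EQ, MINUS, NUM, NUM]
Position 1: char is '-' -> MINUS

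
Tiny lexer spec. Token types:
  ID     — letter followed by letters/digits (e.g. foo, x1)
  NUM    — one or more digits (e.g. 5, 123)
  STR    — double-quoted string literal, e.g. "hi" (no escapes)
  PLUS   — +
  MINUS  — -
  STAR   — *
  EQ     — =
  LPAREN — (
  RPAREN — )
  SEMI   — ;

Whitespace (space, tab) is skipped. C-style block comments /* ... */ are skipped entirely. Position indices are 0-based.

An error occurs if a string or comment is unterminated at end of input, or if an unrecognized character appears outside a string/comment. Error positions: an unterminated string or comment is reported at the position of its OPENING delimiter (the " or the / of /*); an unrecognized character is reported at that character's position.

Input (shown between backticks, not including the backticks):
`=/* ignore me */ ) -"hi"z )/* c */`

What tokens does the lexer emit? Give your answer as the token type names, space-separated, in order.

pos=0: emit EQ '='
pos=1: enter COMMENT mode (saw '/*')
exit COMMENT mode (now at pos=16)
pos=17: emit RPAREN ')'
pos=19: emit MINUS '-'
pos=20: enter STRING mode
pos=20: emit STR "hi" (now at pos=24)
pos=24: emit ID 'z' (now at pos=25)
pos=26: emit RPAREN ')'
pos=27: enter COMMENT mode (saw '/*')
exit COMMENT mode (now at pos=34)
DONE. 6 tokens: [EQ, RPAREN, MINUS, STR, ID, RPAREN]

Answer: EQ RPAREN MINUS STR ID RPAREN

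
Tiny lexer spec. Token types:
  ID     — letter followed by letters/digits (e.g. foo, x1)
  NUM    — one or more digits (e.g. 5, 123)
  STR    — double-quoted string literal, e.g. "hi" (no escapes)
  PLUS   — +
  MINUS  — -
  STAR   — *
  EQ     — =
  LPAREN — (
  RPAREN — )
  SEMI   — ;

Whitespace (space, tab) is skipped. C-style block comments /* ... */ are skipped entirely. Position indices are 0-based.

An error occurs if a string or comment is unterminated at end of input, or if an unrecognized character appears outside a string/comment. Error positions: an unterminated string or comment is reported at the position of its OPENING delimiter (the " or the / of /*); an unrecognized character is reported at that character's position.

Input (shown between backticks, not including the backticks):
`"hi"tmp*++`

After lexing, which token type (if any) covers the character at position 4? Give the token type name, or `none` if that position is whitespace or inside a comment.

Answer: ID

Derivation:
pos=0: enter STRING mode
pos=0: emit STR "hi" (now at pos=4)
pos=4: emit ID 'tmp' (now at pos=7)
pos=7: emit STAR '*'
pos=8: emit PLUS '+'
pos=9: emit PLUS '+'
DONE. 5 tokens: [STR, ID, STAR, PLUS, PLUS]
Position 4: char is 't' -> ID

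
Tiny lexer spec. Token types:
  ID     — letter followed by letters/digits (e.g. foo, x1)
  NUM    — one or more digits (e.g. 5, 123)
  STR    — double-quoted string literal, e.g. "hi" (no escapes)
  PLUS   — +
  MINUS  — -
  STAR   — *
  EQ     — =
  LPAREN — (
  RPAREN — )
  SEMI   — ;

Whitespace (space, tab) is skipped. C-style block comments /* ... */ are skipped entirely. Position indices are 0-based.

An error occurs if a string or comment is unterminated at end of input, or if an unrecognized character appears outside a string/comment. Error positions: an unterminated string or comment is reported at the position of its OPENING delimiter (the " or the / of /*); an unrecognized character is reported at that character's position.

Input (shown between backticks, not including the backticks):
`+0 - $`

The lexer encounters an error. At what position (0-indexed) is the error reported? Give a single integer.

pos=0: emit PLUS '+'
pos=1: emit NUM '0' (now at pos=2)
pos=3: emit MINUS '-'
pos=5: ERROR — unrecognized char '$'

Answer: 5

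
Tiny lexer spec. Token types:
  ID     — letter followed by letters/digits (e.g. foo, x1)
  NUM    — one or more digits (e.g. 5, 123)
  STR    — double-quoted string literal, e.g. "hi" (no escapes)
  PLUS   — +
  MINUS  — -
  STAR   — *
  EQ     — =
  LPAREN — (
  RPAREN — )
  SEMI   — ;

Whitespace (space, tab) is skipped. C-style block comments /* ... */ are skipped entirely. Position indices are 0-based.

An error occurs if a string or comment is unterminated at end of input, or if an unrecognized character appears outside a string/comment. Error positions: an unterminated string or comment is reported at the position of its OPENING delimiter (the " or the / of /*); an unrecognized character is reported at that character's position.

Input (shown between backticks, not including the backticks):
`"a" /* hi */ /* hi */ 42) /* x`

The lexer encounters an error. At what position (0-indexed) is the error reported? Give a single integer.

Answer: 26

Derivation:
pos=0: enter STRING mode
pos=0: emit STR "a" (now at pos=3)
pos=4: enter COMMENT mode (saw '/*')
exit COMMENT mode (now at pos=12)
pos=13: enter COMMENT mode (saw '/*')
exit COMMENT mode (now at pos=21)
pos=22: emit NUM '42' (now at pos=24)
pos=24: emit RPAREN ')'
pos=26: enter COMMENT mode (saw '/*')
pos=26: ERROR — unterminated comment (reached EOF)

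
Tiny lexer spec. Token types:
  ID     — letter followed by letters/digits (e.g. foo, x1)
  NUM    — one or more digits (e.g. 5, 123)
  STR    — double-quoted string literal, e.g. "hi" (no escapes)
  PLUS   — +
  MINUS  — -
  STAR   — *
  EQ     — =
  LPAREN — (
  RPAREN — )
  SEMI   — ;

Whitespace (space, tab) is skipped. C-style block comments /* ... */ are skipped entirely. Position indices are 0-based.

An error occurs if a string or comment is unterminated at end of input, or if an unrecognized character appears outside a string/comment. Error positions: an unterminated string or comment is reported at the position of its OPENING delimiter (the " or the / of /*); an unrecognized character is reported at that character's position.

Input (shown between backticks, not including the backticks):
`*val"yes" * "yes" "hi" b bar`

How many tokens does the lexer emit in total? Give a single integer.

Answer: 8

Derivation:
pos=0: emit STAR '*'
pos=1: emit ID 'val' (now at pos=4)
pos=4: enter STRING mode
pos=4: emit STR "yes" (now at pos=9)
pos=10: emit STAR '*'
pos=12: enter STRING mode
pos=12: emit STR "yes" (now at pos=17)
pos=18: enter STRING mode
pos=18: emit STR "hi" (now at pos=22)
pos=23: emit ID 'b' (now at pos=24)
pos=25: emit ID 'bar' (now at pos=28)
DONE. 8 tokens: [STAR, ID, STR, STAR, STR, STR, ID, ID]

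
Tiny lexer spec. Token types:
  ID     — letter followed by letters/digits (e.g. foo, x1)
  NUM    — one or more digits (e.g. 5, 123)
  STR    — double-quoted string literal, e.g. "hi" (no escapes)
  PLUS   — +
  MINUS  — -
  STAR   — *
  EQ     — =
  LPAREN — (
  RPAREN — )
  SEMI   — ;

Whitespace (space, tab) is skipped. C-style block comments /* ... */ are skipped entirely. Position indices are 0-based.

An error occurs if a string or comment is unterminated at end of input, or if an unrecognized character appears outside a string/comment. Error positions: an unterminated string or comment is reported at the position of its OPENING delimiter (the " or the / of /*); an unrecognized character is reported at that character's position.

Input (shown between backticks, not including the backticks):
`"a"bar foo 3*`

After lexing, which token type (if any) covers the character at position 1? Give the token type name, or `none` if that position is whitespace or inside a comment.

pos=0: enter STRING mode
pos=0: emit STR "a" (now at pos=3)
pos=3: emit ID 'bar' (now at pos=6)
pos=7: emit ID 'foo' (now at pos=10)
pos=11: emit NUM '3' (now at pos=12)
pos=12: emit STAR '*'
DONE. 5 tokens: [STR, ID, ID, NUM, STAR]
Position 1: char is 'a' -> STR

Answer: STR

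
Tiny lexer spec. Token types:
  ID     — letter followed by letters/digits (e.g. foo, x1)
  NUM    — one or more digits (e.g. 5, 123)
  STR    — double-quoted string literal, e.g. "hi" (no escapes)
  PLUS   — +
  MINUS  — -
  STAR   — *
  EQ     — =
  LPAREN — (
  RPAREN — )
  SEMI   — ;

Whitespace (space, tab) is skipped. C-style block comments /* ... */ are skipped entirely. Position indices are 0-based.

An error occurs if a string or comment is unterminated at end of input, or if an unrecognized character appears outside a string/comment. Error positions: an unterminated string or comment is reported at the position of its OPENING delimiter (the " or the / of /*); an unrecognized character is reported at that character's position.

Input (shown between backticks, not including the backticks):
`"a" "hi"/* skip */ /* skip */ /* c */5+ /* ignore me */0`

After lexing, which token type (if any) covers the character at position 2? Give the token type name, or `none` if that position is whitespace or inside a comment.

pos=0: enter STRING mode
pos=0: emit STR "a" (now at pos=3)
pos=4: enter STRING mode
pos=4: emit STR "hi" (now at pos=8)
pos=8: enter COMMENT mode (saw '/*')
exit COMMENT mode (now at pos=18)
pos=19: enter COMMENT mode (saw '/*')
exit COMMENT mode (now at pos=29)
pos=30: enter COMMENT mode (saw '/*')
exit COMMENT mode (now at pos=37)
pos=37: emit NUM '5' (now at pos=38)
pos=38: emit PLUS '+'
pos=40: enter COMMENT mode (saw '/*')
exit COMMENT mode (now at pos=55)
pos=55: emit NUM '0' (now at pos=56)
DONE. 5 tokens: [STR, STR, NUM, PLUS, NUM]
Position 2: char is '"' -> STR

Answer: STR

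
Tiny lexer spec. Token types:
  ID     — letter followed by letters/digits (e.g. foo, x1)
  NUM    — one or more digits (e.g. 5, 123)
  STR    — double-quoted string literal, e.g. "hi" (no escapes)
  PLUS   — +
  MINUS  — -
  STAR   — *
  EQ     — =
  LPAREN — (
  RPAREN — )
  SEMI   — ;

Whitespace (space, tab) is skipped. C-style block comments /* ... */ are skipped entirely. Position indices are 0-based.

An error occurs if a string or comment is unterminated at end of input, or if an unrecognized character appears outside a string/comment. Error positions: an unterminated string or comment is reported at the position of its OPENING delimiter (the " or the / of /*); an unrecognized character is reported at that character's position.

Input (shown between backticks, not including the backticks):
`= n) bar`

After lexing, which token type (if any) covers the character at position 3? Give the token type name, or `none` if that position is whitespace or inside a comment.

Answer: RPAREN

Derivation:
pos=0: emit EQ '='
pos=2: emit ID 'n' (now at pos=3)
pos=3: emit RPAREN ')'
pos=5: emit ID 'bar' (now at pos=8)
DONE. 4 tokens: [EQ, ID, RPAREN, ID]
Position 3: char is ')' -> RPAREN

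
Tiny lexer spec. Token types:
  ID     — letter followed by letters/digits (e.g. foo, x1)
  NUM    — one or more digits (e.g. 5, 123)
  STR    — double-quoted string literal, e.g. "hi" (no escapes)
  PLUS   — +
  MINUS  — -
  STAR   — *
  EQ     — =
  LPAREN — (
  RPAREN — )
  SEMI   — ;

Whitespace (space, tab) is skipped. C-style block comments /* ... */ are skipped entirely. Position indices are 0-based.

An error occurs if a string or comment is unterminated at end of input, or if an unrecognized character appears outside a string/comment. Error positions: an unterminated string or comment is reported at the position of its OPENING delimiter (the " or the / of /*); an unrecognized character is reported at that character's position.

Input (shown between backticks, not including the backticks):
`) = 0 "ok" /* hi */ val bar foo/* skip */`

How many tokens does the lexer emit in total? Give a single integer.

pos=0: emit RPAREN ')'
pos=2: emit EQ '='
pos=4: emit NUM '0' (now at pos=5)
pos=6: enter STRING mode
pos=6: emit STR "ok" (now at pos=10)
pos=11: enter COMMENT mode (saw '/*')
exit COMMENT mode (now at pos=19)
pos=20: emit ID 'val' (now at pos=23)
pos=24: emit ID 'bar' (now at pos=27)
pos=28: emit ID 'foo' (now at pos=31)
pos=31: enter COMMENT mode (saw '/*')
exit COMMENT mode (now at pos=41)
DONE. 7 tokens: [RPAREN, EQ, NUM, STR, ID, ID, ID]

Answer: 7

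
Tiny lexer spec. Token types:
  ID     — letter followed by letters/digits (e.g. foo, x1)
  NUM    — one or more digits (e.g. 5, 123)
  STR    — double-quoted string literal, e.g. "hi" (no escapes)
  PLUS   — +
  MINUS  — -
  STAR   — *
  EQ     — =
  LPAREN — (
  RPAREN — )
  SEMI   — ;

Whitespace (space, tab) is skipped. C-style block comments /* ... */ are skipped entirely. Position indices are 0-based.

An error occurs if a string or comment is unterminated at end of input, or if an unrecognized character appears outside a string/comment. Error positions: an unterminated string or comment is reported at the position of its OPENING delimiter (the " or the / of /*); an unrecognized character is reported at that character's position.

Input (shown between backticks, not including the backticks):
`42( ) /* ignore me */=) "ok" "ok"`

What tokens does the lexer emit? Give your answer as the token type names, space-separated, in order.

pos=0: emit NUM '42' (now at pos=2)
pos=2: emit LPAREN '('
pos=4: emit RPAREN ')'
pos=6: enter COMMENT mode (saw '/*')
exit COMMENT mode (now at pos=21)
pos=21: emit EQ '='
pos=22: emit RPAREN ')'
pos=24: enter STRING mode
pos=24: emit STR "ok" (now at pos=28)
pos=29: enter STRING mode
pos=29: emit STR "ok" (now at pos=33)
DONE. 7 tokens: [NUM, LPAREN, RPAREN, EQ, RPAREN, STR, STR]

Answer: NUM LPAREN RPAREN EQ RPAREN STR STR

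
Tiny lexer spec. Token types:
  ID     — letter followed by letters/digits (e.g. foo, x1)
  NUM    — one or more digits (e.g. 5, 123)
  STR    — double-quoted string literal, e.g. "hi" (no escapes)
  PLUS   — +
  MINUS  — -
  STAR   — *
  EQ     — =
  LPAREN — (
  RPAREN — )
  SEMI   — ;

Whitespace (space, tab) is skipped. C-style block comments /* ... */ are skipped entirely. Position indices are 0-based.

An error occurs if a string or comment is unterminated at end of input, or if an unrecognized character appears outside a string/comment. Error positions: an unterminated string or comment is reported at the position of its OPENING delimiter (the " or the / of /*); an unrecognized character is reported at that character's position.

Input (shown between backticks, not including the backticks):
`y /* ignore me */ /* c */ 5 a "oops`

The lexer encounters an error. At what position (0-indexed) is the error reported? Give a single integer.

Answer: 30

Derivation:
pos=0: emit ID 'y' (now at pos=1)
pos=2: enter COMMENT mode (saw '/*')
exit COMMENT mode (now at pos=17)
pos=18: enter COMMENT mode (saw '/*')
exit COMMENT mode (now at pos=25)
pos=26: emit NUM '5' (now at pos=27)
pos=28: emit ID 'a' (now at pos=29)
pos=30: enter STRING mode
pos=30: ERROR — unterminated string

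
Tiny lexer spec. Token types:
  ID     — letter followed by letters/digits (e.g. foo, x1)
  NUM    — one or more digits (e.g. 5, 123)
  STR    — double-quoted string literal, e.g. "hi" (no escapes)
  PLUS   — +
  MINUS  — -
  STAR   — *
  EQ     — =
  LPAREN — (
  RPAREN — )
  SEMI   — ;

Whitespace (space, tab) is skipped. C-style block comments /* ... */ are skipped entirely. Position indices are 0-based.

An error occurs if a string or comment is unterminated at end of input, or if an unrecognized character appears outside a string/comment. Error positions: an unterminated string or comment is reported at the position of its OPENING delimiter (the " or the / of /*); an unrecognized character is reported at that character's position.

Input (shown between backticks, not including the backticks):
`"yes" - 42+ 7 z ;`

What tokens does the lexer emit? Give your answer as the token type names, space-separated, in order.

pos=0: enter STRING mode
pos=0: emit STR "yes" (now at pos=5)
pos=6: emit MINUS '-'
pos=8: emit NUM '42' (now at pos=10)
pos=10: emit PLUS '+'
pos=12: emit NUM '7' (now at pos=13)
pos=14: emit ID 'z' (now at pos=15)
pos=16: emit SEMI ';'
DONE. 7 tokens: [STR, MINUS, NUM, PLUS, NUM, ID, SEMI]

Answer: STR MINUS NUM PLUS NUM ID SEMI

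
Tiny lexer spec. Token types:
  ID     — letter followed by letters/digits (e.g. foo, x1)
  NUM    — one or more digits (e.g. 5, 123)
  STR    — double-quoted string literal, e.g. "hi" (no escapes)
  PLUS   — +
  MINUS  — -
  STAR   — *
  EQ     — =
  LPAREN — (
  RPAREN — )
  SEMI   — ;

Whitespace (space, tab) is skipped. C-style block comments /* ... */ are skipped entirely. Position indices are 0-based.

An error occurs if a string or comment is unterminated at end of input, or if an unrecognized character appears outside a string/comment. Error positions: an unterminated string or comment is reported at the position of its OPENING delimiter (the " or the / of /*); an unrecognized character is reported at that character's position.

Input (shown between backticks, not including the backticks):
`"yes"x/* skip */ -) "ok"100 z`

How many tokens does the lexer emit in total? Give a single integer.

pos=0: enter STRING mode
pos=0: emit STR "yes" (now at pos=5)
pos=5: emit ID 'x' (now at pos=6)
pos=6: enter COMMENT mode (saw '/*')
exit COMMENT mode (now at pos=16)
pos=17: emit MINUS '-'
pos=18: emit RPAREN ')'
pos=20: enter STRING mode
pos=20: emit STR "ok" (now at pos=24)
pos=24: emit NUM '100' (now at pos=27)
pos=28: emit ID 'z' (now at pos=29)
DONE. 7 tokens: [STR, ID, MINUS, RPAREN, STR, NUM, ID]

Answer: 7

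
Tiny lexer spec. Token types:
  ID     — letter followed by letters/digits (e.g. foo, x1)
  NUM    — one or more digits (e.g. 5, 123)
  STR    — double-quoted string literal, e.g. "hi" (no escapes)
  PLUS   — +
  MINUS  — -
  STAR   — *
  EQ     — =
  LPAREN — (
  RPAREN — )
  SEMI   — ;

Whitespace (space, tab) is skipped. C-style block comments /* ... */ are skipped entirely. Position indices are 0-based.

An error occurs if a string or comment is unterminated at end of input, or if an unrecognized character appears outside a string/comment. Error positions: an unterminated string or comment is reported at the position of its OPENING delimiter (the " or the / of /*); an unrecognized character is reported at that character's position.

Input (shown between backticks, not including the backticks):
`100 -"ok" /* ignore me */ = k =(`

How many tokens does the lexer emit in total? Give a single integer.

Answer: 7

Derivation:
pos=0: emit NUM '100' (now at pos=3)
pos=4: emit MINUS '-'
pos=5: enter STRING mode
pos=5: emit STR "ok" (now at pos=9)
pos=10: enter COMMENT mode (saw '/*')
exit COMMENT mode (now at pos=25)
pos=26: emit EQ '='
pos=28: emit ID 'k' (now at pos=29)
pos=30: emit EQ '='
pos=31: emit LPAREN '('
DONE. 7 tokens: [NUM, MINUS, STR, EQ, ID, EQ, LPAREN]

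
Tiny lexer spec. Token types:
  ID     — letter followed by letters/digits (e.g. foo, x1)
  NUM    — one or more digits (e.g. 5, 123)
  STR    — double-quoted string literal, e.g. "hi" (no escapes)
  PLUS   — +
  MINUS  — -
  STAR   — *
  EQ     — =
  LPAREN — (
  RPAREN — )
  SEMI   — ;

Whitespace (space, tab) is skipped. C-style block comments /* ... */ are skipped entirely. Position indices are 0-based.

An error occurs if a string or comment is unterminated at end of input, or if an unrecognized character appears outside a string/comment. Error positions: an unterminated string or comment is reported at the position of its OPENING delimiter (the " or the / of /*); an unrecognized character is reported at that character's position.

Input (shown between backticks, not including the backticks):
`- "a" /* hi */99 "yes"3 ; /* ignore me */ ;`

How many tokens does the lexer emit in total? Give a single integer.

pos=0: emit MINUS '-'
pos=2: enter STRING mode
pos=2: emit STR "a" (now at pos=5)
pos=6: enter COMMENT mode (saw '/*')
exit COMMENT mode (now at pos=14)
pos=14: emit NUM '99' (now at pos=16)
pos=17: enter STRING mode
pos=17: emit STR "yes" (now at pos=22)
pos=22: emit NUM '3' (now at pos=23)
pos=24: emit SEMI ';'
pos=26: enter COMMENT mode (saw '/*')
exit COMMENT mode (now at pos=41)
pos=42: emit SEMI ';'
DONE. 7 tokens: [MINUS, STR, NUM, STR, NUM, SEMI, SEMI]

Answer: 7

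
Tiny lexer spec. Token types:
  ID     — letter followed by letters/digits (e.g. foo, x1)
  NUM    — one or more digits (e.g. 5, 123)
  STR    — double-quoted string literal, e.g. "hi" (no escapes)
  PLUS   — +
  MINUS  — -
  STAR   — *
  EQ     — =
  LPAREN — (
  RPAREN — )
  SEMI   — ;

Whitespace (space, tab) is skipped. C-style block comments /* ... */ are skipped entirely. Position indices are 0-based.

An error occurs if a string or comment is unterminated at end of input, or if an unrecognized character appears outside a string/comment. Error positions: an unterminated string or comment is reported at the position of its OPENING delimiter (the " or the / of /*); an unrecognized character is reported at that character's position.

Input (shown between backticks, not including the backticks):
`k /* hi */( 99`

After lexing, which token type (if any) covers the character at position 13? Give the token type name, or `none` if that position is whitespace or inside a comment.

Answer: NUM

Derivation:
pos=0: emit ID 'k' (now at pos=1)
pos=2: enter COMMENT mode (saw '/*')
exit COMMENT mode (now at pos=10)
pos=10: emit LPAREN '('
pos=12: emit NUM '99' (now at pos=14)
DONE. 3 tokens: [ID, LPAREN, NUM]
Position 13: char is '9' -> NUM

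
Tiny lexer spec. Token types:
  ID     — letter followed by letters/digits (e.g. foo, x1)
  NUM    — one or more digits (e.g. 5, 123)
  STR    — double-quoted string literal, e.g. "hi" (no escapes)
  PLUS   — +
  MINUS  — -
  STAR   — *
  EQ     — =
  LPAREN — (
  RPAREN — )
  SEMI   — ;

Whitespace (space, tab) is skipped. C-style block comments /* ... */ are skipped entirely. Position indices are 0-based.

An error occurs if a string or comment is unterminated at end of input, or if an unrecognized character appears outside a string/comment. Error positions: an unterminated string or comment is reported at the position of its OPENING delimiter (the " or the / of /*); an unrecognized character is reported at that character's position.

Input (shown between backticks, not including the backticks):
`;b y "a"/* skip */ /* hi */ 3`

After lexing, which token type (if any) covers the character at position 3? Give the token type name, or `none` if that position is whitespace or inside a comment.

Answer: ID

Derivation:
pos=0: emit SEMI ';'
pos=1: emit ID 'b' (now at pos=2)
pos=3: emit ID 'y' (now at pos=4)
pos=5: enter STRING mode
pos=5: emit STR "a" (now at pos=8)
pos=8: enter COMMENT mode (saw '/*')
exit COMMENT mode (now at pos=18)
pos=19: enter COMMENT mode (saw '/*')
exit COMMENT mode (now at pos=27)
pos=28: emit NUM '3' (now at pos=29)
DONE. 5 tokens: [SEMI, ID, ID, STR, NUM]
Position 3: char is 'y' -> ID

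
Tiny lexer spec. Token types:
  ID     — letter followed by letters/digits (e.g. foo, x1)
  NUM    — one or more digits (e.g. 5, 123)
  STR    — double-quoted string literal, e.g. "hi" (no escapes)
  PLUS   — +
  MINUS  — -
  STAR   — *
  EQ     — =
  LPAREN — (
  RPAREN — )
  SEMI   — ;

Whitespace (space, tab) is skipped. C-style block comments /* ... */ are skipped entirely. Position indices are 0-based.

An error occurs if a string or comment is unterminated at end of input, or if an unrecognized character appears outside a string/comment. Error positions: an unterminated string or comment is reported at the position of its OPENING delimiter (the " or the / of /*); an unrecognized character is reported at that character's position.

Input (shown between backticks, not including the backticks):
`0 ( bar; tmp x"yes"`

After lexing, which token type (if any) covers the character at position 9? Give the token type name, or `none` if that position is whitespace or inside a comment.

Answer: ID

Derivation:
pos=0: emit NUM '0' (now at pos=1)
pos=2: emit LPAREN '('
pos=4: emit ID 'bar' (now at pos=7)
pos=7: emit SEMI ';'
pos=9: emit ID 'tmp' (now at pos=12)
pos=13: emit ID 'x' (now at pos=14)
pos=14: enter STRING mode
pos=14: emit STR "yes" (now at pos=19)
DONE. 7 tokens: [NUM, LPAREN, ID, SEMI, ID, ID, STR]
Position 9: char is 't' -> ID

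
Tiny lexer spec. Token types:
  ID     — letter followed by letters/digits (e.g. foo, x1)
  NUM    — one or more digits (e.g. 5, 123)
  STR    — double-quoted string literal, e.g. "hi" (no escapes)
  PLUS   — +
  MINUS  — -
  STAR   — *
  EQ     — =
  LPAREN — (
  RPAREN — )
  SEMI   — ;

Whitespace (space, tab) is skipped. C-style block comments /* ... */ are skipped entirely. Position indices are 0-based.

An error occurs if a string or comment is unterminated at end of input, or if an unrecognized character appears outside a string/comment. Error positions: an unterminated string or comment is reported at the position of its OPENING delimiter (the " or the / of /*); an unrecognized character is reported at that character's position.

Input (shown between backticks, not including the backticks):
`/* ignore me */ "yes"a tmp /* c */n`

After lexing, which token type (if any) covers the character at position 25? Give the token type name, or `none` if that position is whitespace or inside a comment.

Answer: ID

Derivation:
pos=0: enter COMMENT mode (saw '/*')
exit COMMENT mode (now at pos=15)
pos=16: enter STRING mode
pos=16: emit STR "yes" (now at pos=21)
pos=21: emit ID 'a' (now at pos=22)
pos=23: emit ID 'tmp' (now at pos=26)
pos=27: enter COMMENT mode (saw '/*')
exit COMMENT mode (now at pos=34)
pos=34: emit ID 'n' (now at pos=35)
DONE. 4 tokens: [STR, ID, ID, ID]
Position 25: char is 'p' -> ID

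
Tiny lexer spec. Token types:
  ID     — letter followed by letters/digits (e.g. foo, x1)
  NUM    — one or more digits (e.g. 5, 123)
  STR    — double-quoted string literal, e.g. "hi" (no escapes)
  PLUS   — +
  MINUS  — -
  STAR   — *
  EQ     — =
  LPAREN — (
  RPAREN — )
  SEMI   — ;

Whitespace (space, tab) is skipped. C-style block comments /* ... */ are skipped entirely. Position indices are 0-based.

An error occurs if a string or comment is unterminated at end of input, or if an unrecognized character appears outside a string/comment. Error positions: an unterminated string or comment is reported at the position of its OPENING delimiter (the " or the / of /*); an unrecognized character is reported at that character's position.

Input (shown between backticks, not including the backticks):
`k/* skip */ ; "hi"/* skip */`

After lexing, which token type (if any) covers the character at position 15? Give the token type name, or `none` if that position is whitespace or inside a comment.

pos=0: emit ID 'k' (now at pos=1)
pos=1: enter COMMENT mode (saw '/*')
exit COMMENT mode (now at pos=11)
pos=12: emit SEMI ';'
pos=14: enter STRING mode
pos=14: emit STR "hi" (now at pos=18)
pos=18: enter COMMENT mode (saw '/*')
exit COMMENT mode (now at pos=28)
DONE. 3 tokens: [ID, SEMI, STR]
Position 15: char is 'h' -> STR

Answer: STR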